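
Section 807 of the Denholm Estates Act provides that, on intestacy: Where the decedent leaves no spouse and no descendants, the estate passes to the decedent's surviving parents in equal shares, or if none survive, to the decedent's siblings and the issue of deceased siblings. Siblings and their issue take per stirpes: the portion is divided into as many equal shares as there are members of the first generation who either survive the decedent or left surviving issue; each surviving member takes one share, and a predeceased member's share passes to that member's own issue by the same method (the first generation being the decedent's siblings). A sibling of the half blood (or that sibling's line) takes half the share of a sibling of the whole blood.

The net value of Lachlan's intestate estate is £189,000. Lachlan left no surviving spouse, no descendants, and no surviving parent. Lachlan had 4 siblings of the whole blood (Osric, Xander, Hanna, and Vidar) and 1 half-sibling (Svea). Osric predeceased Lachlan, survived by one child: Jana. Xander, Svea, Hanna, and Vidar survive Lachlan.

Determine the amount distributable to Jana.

The entire £189,000 passes to the siblings and their issue.
Counting each half-blood sibling's line as half a unit, there are 9/2 units in £189,000, so one unit is £42,000. Whole-blood lines (Osric, Xander, Hanna, and Vidar) take £42,000 each; half-blood lines (Svea) take £21,000 each.
Osric's share (£42,000) passes entirely to Jana.

Jana receives £42,000.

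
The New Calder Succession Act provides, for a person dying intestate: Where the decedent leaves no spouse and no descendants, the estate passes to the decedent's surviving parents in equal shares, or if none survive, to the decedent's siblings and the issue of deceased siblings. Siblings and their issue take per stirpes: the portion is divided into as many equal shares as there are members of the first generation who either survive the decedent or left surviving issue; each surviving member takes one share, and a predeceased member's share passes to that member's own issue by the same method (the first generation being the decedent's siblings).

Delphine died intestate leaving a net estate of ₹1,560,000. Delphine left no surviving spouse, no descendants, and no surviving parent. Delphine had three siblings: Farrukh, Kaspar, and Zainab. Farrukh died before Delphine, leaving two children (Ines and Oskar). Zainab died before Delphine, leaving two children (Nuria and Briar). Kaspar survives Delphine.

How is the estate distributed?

The entire ₹1,560,000 passes to the siblings and their issue.
That amount (₹1,560,000) is divided into 3 shares of ₹520,000: Kaspar takes ₹520,000; Farrukh's ₹520,000 share passes to Farrukh's issue; Zainab's ₹520,000 share passes to Zainab's issue.
Farrukh's share (₹520,000) is divided into 2 shares of ₹260,000: Ines and Oskar each take ₹260,000.
Zainab's share (₹520,000) is divided into 2 shares of ₹260,000: Nuria and Briar each take ₹260,000.

Ines: ₹260,000; Oskar: ₹260,000; Kaspar: ₹520,000; Nuria: ₹260,000; Briar: ₹260,000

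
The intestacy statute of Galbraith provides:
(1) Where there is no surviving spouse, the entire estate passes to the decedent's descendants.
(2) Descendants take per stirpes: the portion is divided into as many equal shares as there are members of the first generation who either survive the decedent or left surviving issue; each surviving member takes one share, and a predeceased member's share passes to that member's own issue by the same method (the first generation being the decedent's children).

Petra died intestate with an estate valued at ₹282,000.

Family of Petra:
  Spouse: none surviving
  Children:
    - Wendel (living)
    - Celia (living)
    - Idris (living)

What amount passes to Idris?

The entire ₹282,000 passes to the descendants.
That amount (₹282,000) is divided into 3 shares of ₹94,000: Wendel, Celia, and Idris each take ₹94,000.

Idris receives ₹94,000.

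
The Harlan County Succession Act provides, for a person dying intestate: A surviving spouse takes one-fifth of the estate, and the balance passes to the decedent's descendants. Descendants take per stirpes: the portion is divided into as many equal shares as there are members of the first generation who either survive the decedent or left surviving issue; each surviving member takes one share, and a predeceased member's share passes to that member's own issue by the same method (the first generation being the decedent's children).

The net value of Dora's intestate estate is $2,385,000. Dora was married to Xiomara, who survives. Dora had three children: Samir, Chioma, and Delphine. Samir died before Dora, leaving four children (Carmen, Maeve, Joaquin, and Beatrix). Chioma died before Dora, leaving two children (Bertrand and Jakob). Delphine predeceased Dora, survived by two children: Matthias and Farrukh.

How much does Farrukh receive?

Xiomara takes one-fifth of $2,385,000 = $477,000. The remaining $1,908,000 passes to the descendants.
The descendants' portion ($1,908,000) is divided into 3 shares of $636,000: Samir's $636,000 share passes to Samir's issue; Chioma's $636,000 share passes to Chioma's issue; Delphine's $636,000 share passes to Delphine's issue.
Samir's share ($636,000) is divided into 4 shares of $159,000: Carmen, Maeve, Joaquin, and Beatrix each take $159,000.
Chioma's share ($636,000) is divided into 2 shares of $318,000: Bertrand and Jakob each take $318,000.
Delphine's share ($636,000) is divided into 2 shares of $318,000: Matthias and Farrukh each take $318,000.

Farrukh receives $318,000.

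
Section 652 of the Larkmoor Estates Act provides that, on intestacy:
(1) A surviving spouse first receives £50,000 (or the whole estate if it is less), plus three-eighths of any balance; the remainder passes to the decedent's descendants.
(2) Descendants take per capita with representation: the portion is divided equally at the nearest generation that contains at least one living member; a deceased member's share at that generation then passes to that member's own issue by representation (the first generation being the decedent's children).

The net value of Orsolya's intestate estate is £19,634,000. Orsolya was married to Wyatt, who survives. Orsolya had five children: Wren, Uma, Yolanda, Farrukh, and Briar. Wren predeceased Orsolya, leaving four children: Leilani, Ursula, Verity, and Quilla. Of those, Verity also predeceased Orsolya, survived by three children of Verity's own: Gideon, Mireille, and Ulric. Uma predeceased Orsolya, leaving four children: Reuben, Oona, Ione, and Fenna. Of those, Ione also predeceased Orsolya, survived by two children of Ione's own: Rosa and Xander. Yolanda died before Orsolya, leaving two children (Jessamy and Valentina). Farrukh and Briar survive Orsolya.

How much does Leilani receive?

Leilani receives £612,000.

Wyatt first takes £50,000, leaving a balance of £19,584,000. Wyatt then takes three-eighths of the balance (£7,344,000), for a total of £7,394,000. The remaining £12,240,000 passes to the descendants.
The descendants' portion (£12,240,000) is divided into 5 shares of £2,448,000: Farrukh and Briar each take £2,448,000; Wren's £2,448,000 share passes to Wren's issue; Uma's £2,448,000 share passes to Uma's issue; Yolanda's £2,448,000 share passes to Yolanda's issue.
Wren's share (£2,448,000) is divided into 4 shares of £612,000: Leilani, Ursula, and Quilla each take £612,000; Verity's £612,000 share passes to Verity's issue.
Verity's share (£612,000) is divided into 3 shares of £204,000: Gideon, Mireille, and Ulric each take £204,000.
Uma's share (£2,448,000) is divided into 4 shares of £612,000: Reuben, Oona, and Fenna each take £612,000; Ione's £612,000 share passes to Ione's issue.
Ione's share (£612,000) is divided into 2 shares of £306,000: Rosa and Xander each take £306,000.
Yolanda's share (£2,448,000) is divided into 2 shares of £1,224,000: Jessamy and Valentina each take £1,224,000.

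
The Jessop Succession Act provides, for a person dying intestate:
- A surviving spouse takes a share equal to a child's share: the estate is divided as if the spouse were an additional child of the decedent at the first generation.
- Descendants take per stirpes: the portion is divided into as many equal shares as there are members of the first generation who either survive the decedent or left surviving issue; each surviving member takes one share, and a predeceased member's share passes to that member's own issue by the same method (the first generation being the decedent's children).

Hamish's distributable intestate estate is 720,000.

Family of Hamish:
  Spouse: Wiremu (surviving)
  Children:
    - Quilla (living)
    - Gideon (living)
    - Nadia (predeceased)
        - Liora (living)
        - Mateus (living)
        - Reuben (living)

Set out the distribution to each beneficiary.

The spouse counts as an additional share at the children's level, so there are 4 primary shares of 180,000. Wiremu takes one such share (180,000).
The children's combined portion (540,000) is divided into 3 shares of 180,000: Quilla and Gideon each take 180,000; Nadia's 180,000 share passes to Nadia's issue.
Nadia's share (180,000) is divided into 3 shares of 60,000: Liora, Mateus, and Reuben each take 60,000.

Wiremu: 180,000; Quilla: 180,000; Gideon: 180,000; Liora: 60,000; Mateus: 60,000; Reuben: 60,000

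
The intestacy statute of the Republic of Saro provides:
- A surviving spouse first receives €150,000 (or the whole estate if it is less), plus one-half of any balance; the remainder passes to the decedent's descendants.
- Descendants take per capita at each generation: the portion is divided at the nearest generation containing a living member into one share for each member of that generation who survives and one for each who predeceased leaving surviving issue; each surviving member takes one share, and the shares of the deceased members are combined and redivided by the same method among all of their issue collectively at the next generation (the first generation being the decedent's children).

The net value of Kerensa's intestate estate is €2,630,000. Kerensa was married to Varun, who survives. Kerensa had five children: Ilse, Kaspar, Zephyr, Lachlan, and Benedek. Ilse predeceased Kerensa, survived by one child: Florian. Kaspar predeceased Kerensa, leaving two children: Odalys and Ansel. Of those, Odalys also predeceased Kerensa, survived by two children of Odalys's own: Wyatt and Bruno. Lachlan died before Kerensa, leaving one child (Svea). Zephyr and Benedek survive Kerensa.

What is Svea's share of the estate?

Varun first takes €150,000, leaving a balance of €2,480,000. Varun then takes one-half of the balance (€1,240,000), for a total of €1,390,000. The remaining €1,240,000 passes to the descendants.
The descendants' portion (€1,240,000) is divided at the children's generation into 5 shares of €248,000. Zephyr and Benedek each take €248,000. The 3 shares of the deceased (Ilse, Kaspar, and Lachlan) are combined into a pool of €744,000.
That pool (€744,000) is divided at the grandchildren's generation into 4 shares of €186,000. Florian, Ansel, and Svea each take €186,000. The remaining share for the deceased Odalys (€186,000) is carried to the next generation.
That pool (€186,000) is divided at the great-grandchildren's generation equally among Wyatt and Bruno: €93,000 each.

Svea receives €186,000.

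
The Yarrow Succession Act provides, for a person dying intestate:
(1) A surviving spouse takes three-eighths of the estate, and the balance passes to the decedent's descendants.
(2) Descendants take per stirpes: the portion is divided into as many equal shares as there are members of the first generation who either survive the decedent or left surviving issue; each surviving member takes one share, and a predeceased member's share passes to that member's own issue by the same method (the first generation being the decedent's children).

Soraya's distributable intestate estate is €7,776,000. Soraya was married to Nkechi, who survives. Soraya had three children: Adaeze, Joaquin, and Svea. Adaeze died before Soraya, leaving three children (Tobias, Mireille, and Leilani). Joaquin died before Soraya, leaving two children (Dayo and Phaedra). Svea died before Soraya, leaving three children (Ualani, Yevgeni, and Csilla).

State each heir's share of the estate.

Nkechi: €2,916,000; Tobias: €540,000; Mireille: €540,000; Leilani: €540,000; Dayo: €810,000; Phaedra: €810,000; Ualani: €540,000; Yevgeni: €540,000; Csilla: €540,000

Nkechi takes three-eighths of €7,776,000 = €2,916,000. The remaining €4,860,000 passes to the descendants.
The descendants' portion (€4,860,000) is divided into 3 shares of €1,620,000: Adaeze's €1,620,000 share passes to Adaeze's issue; Joaquin's €1,620,000 share passes to Joaquin's issue; Svea's €1,620,000 share passes to Svea's issue.
Adaeze's share (€1,620,000) is divided into 3 shares of €540,000: Tobias, Mireille, and Leilani each take €540,000.
Joaquin's share (€1,620,000) is divided into 2 shares of €810,000: Dayo and Phaedra each take €810,000.
Svea's share (€1,620,000) is divided into 3 shares of €540,000: Ualani, Yevgeni, and Csilla each take €540,000.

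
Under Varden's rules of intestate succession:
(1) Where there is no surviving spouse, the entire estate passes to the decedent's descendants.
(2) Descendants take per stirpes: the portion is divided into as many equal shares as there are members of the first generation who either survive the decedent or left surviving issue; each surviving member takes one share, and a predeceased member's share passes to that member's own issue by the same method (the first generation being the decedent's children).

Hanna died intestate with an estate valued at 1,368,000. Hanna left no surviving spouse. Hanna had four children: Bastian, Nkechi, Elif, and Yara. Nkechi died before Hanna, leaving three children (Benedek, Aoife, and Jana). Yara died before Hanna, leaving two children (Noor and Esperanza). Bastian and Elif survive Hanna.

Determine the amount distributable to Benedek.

Benedek receives 114,000.

The entire 1,368,000 passes to the descendants.
That amount (1,368,000) is divided into 4 shares of 342,000: Bastian and Elif each take 342,000; Nkechi's 342,000 share passes to Nkechi's issue; Yara's 342,000 share passes to Yara's issue.
Nkechi's share (342,000) is divided into 3 shares of 114,000: Benedek, Aoife, and Jana each take 114,000.
Yara's share (342,000) is divided into 2 shares of 171,000: Noor and Esperanza each take 171,000.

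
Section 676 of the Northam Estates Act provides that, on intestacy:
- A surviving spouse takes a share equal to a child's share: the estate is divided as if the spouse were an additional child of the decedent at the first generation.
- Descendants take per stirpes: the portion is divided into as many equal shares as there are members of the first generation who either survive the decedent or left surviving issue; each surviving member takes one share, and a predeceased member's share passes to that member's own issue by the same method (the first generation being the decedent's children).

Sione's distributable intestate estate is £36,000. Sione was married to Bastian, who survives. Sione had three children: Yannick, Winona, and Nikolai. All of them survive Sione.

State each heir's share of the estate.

The spouse counts as an additional share at the children's level, so there are 4 primary shares of £9,000. Bastian takes one such share (£9,000).
The children's combined portion (£27,000) is divided into 3 shares of £9,000: Yannick, Winona, and Nikolai each take £9,000.

Bastian: £9,000; Yannick: £9,000; Winona: £9,000; Nikolai: £9,000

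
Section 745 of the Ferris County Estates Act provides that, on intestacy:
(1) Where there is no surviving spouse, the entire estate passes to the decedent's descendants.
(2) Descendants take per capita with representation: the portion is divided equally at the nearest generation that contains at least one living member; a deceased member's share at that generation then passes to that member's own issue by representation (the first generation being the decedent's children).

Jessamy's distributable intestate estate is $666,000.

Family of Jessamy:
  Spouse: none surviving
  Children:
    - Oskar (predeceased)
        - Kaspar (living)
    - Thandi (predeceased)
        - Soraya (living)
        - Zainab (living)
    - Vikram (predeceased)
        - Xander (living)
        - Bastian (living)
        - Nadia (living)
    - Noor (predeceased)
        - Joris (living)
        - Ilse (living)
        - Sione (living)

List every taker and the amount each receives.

The entire $666,000 passes to the descendants.
No child survives, so the initial division is made at the grandchildren's generation.
That amount ($666,000) is divided into 9 shares of $74,000: Kaspar, Soraya, Zainab, Xander, Bastian, Nadia, Joris, Ilse, and Sione each take $74,000.

Kaspar: $74,000; Soraya: $74,000; Zainab: $74,000; Xander: $74,000; Bastian: $74,000; Nadia: $74,000; Joris: $74,000; Ilse: $74,000; Sione: $74,000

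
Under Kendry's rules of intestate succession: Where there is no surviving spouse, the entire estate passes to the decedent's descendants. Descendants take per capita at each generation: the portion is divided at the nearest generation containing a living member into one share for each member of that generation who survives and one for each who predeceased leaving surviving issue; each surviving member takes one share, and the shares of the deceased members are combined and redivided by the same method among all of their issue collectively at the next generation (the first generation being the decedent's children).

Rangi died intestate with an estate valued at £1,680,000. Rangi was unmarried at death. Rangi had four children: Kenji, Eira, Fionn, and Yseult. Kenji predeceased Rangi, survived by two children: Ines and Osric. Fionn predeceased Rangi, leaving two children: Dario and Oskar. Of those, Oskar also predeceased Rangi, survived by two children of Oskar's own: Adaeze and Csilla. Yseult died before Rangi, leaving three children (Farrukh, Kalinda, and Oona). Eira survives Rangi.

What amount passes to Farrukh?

Farrukh receives £180,000.

The entire £1,680,000 passes to the descendants.
That amount (£1,680,000) is divided at the children's generation into 4 shares of £420,000. Eira takes £420,000. The 3 shares of the deceased (Kenji, Fionn, and Yseult) are combined into a pool of £1,260,000.
That pool (£1,260,000) is divided at the grandchildren's generation into 7 shares of £180,000. Ines, Osric, Dario, Farrukh, Kalinda, and Oona each take £180,000. The remaining share for the deceased Oskar (£180,000) is carried to the next generation.
That pool (£180,000) is divided at the great-grandchildren's generation equally among Adaeze and Csilla: £90,000 each.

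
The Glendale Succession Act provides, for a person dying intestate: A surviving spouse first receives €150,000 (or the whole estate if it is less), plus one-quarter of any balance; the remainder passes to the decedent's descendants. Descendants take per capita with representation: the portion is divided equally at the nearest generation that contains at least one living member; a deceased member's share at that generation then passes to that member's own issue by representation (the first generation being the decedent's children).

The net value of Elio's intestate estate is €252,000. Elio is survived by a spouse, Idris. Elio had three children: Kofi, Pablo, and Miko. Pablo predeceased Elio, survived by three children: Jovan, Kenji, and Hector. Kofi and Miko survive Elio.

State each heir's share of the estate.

Idris: €175,500; Kofi: €25,500; Jovan: €8,500; Kenji: €8,500; Hector: €8,500; Miko: €25,500

Idris first takes €150,000, leaving a balance of €102,000. Idris then takes one-quarter of the balance (€25,500), for a total of €175,500. The remaining €76,500 passes to the descendants.
The descendants' portion (€76,500) is divided into 3 shares of €25,500: Kofi and Miko each take €25,500; Pablo's €25,500 share passes to Pablo's issue.
Pablo's share (€25,500) is divided into 3 shares of €8,500: Jovan, Kenji, and Hector each take €8,500.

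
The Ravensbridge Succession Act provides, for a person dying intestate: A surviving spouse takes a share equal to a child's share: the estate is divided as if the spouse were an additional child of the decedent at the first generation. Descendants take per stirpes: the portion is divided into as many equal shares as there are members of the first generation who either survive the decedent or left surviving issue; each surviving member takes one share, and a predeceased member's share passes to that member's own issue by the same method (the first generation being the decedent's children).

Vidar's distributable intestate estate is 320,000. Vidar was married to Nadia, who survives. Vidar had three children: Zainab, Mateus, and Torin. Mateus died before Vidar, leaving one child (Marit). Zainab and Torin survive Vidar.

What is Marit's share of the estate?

Marit receives 80,000.

The spouse counts as an additional share at the children's level, so there are 4 primary shares of 80,000. Nadia takes one such share (80,000).
The children's combined portion (240,000) is divided into 3 shares of 80,000: Zainab and Torin each take 80,000; Mateus's 80,000 share passes to Mateus's issue.
Mateus's share (80,000) passes entirely to Marit.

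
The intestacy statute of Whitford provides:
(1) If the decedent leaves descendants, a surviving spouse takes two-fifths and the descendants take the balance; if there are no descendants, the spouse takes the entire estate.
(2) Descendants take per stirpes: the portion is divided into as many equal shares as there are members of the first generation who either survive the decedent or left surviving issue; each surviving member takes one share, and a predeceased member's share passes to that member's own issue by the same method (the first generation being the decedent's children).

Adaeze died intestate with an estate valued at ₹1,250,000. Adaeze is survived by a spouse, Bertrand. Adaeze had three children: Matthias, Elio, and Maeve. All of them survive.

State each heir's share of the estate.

Bertrand: ₹500,000; Matthias: ₹250,000; Elio: ₹250,000; Maeve: ₹250,000

Bertrand takes two-fifths of ₹1,250,000 = ₹500,000. The remaining ₹750,000 passes to the descendants.
The descendants' portion (₹750,000) is divided into 3 shares of ₹250,000: Matthias, Elio, and Maeve each take ₹250,000.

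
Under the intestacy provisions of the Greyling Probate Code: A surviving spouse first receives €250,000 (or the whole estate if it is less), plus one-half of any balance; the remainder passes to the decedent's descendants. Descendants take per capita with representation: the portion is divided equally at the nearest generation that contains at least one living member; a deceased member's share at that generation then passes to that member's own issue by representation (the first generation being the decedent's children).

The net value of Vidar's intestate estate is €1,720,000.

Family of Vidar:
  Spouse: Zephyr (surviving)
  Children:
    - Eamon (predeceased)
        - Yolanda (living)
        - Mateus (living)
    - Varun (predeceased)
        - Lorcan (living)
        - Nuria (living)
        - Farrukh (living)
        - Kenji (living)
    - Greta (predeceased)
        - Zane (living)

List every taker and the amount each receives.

Zephyr: €985,000; Yolanda: €105,000; Mateus: €105,000; Lorcan: €105,000; Nuria: €105,000; Farrukh: €105,000; Kenji: €105,000; Zane: €105,000

Zephyr first takes €250,000, leaving a balance of €1,470,000. Zephyr then takes one-half of the balance (€735,000), for a total of €985,000. The remaining €735,000 passes to the descendants.
No child survives, so the initial division is made at the grandchildren's generation.
The descendants' portion (€735,000) is divided into 7 shares of €105,000: Yolanda, Mateus, Lorcan, Nuria, Farrukh, Kenji, and Zane each take €105,000.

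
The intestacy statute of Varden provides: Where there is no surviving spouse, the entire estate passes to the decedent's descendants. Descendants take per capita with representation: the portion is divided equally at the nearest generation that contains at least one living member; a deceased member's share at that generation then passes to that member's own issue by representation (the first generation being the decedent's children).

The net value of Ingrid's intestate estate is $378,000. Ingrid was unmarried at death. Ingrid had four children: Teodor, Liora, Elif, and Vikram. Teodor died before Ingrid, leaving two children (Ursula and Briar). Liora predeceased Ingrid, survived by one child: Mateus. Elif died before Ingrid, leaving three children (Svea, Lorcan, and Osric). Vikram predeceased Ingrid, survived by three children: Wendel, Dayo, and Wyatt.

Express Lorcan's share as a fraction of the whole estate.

Lorcan receives 1/9 of the estate.

The entire $378,000 passes to the descendants.
No child survives, so the initial division is made at the grandchildren's generation.
That amount ($378,000) is divided into 9 shares of $42,000: Ursula, Briar, Mateus, Svea, Lorcan, Osric, Wendel, Dayo, and Wyatt each take $42,000.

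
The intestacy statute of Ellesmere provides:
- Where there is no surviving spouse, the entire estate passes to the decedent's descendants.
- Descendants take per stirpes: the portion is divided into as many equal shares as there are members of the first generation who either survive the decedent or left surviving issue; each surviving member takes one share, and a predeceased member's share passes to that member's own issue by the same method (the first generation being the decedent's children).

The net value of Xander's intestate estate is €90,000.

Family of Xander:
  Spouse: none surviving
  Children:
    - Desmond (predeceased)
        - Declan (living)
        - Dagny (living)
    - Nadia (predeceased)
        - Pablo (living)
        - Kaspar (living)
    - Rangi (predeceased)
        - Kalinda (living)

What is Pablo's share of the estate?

Pablo receives €15,000.

The entire €90,000 passes to the descendants.
That amount (€90,000) is divided into 3 shares of €30,000: Desmond's €30,000 share passes to Desmond's issue; Nadia's €30,000 share passes to Nadia's issue; Rangi's €30,000 share passes to Rangi's issue.
Desmond's share (€30,000) is divided into 2 shares of €15,000: Declan and Dagny each take €15,000.
Nadia's share (€30,000) is divided into 2 shares of €15,000: Pablo and Kaspar each take €15,000.
Rangi's share (€30,000) passes entirely to Kalinda.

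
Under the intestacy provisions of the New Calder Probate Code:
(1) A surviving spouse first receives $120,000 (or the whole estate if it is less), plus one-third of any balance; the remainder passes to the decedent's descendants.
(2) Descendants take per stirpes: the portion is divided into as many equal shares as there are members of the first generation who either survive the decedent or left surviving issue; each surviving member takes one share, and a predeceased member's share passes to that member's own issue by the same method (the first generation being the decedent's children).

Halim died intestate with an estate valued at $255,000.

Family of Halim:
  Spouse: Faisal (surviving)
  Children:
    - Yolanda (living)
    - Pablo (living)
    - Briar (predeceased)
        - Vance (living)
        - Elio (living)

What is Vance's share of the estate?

Vance receives $15,000.

Faisal first takes $120,000, leaving a balance of $135,000. Faisal then takes one-third of the balance ($45,000), for a total of $165,000. The remaining $90,000 passes to the descendants.
The descendants' portion ($90,000) is divided into 3 shares of $30,000: Yolanda and Pablo each take $30,000; Briar's $30,000 share passes to Briar's issue.
Briar's share ($30,000) is divided into 2 shares of $15,000: Vance and Elio each take $15,000.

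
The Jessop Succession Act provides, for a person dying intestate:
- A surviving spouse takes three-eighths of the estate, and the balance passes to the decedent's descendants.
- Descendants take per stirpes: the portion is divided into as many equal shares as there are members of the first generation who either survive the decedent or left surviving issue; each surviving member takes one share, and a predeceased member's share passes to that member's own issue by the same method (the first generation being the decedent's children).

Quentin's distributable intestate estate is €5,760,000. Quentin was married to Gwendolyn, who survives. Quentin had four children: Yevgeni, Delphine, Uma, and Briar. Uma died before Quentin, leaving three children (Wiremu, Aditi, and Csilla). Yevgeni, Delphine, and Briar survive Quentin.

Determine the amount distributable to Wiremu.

Gwendolyn takes three-eighths of €5,760,000 = €2,160,000. The remaining €3,600,000 passes to the descendants.
The descendants' portion (€3,600,000) is divided into 4 shares of €900,000: Yevgeni, Delphine, and Briar each take €900,000; Uma's €900,000 share passes to Uma's issue.
Uma's share (€900,000) is divided into 3 shares of €300,000: Wiremu, Aditi, and Csilla each take €300,000.

Wiremu receives €300,000.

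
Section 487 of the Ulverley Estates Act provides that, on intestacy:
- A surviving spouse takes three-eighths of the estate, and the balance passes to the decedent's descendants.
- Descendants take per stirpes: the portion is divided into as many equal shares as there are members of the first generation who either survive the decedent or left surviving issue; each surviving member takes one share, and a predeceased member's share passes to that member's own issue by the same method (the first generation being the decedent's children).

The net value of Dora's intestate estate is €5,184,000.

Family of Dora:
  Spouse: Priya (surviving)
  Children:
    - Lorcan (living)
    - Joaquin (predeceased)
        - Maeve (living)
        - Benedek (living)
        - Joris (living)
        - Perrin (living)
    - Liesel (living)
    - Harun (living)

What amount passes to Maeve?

Maeve receives €202,500.

Priya takes three-eighths of €5,184,000 = €1,944,000. The remaining €3,240,000 passes to the descendants.
The descendants' portion (€3,240,000) is divided into 4 shares of €810,000: Lorcan, Liesel, and Harun each take €810,000; Joaquin's €810,000 share passes to Joaquin's issue.
Joaquin's share (€810,000) is divided into 4 shares of €202,500: Maeve, Benedek, Joris, and Perrin each take €202,500.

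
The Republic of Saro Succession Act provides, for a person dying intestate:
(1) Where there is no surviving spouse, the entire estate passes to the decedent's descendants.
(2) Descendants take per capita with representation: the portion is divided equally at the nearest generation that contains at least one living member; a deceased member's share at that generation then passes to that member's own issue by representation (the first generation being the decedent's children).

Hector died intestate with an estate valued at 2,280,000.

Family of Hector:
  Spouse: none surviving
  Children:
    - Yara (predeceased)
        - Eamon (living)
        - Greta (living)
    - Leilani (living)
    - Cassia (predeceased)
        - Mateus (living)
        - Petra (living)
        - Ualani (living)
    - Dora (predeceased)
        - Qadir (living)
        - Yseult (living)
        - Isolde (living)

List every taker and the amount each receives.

Eamon: 285,000; Greta: 285,000; Leilani: 570,000; Mateus: 190,000; Petra: 190,000; Ualani: 190,000; Qadir: 190,000; Yseult: 190,000; Isolde: 190,000

The entire 2,280,000 passes to the descendants.
That amount (2,280,000) is divided into 4 shares of 570,000: Leilani takes 570,000; Yara's 570,000 share passes to Yara's issue; Cassia's 570,000 share passes to Cassia's issue; Dora's 570,000 share passes to Dora's issue.
Yara's share (570,000) is divided into 2 shares of 285,000: Eamon and Greta each take 285,000.
Cassia's share (570,000) is divided into 3 shares of 190,000: Mateus, Petra, and Ualani each take 190,000.
Dora's share (570,000) is divided into 3 shares of 190,000: Qadir, Yseult, and Isolde each take 190,000.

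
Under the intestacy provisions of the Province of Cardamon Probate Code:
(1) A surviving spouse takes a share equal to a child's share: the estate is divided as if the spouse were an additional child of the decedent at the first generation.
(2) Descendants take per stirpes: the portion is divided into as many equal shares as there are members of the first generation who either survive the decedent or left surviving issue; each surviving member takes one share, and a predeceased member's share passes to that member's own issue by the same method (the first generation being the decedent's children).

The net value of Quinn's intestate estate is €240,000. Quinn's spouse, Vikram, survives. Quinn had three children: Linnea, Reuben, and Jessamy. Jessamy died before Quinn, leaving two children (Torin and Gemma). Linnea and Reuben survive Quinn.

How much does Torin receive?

Torin receives €30,000.

The spouse counts as an additional share at the children's level, so there are 4 primary shares of €60,000. Vikram takes one such share (€60,000).
The children's combined portion (€180,000) is divided into 3 shares of €60,000: Linnea and Reuben each take €60,000; Jessamy's €60,000 share passes to Jessamy's issue.
Jessamy's share (€60,000) is divided into 2 shares of €30,000: Torin and Gemma each take €30,000.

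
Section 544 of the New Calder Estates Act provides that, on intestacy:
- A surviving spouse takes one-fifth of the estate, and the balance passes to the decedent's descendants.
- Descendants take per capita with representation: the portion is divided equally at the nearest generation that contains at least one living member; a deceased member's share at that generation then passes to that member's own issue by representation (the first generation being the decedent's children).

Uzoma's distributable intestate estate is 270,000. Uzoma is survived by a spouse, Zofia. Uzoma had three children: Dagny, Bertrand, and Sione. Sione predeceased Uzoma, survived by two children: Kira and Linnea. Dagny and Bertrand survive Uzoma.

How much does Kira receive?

Kira receives 36,000.

Zofia takes one-fifth of 270,000 = 54,000. The remaining 216,000 passes to the descendants.
The descendants' portion (216,000) is divided into 3 shares of 72,000: Dagny and Bertrand each take 72,000; Sione's 72,000 share passes to Sione's issue.
Sione's share (72,000) is divided into 2 shares of 36,000: Kira and Linnea each take 36,000.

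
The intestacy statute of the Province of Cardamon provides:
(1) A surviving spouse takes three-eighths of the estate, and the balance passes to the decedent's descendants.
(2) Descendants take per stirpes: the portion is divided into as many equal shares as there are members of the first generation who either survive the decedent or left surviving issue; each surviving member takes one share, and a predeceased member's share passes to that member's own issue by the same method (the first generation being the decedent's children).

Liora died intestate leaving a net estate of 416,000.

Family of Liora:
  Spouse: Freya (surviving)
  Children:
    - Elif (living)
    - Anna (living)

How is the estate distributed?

Freya takes three-eighths of 416,000 = 156,000. The remaining 260,000 passes to the descendants.
The descendants' portion (260,000) is divided into 2 shares of 130,000: Elif and Anna each take 130,000.

Freya: 156,000; Elif: 130,000; Anna: 130,000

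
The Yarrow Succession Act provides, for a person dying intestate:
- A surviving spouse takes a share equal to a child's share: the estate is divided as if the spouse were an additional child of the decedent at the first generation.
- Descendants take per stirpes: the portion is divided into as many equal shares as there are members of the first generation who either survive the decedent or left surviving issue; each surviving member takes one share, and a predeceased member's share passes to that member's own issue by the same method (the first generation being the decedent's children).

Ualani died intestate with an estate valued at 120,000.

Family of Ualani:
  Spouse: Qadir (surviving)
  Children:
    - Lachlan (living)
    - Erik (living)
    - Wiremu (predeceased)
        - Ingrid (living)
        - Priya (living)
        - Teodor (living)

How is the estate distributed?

The spouse counts as an additional share at the children's level, so there are 4 primary shares of 30,000. Qadir takes one such share (30,000).
The children's combined portion (90,000) is divided into 3 shares of 30,000: Lachlan and Erik each take 30,000; Wiremu's 30,000 share passes to Wiremu's issue.
Wiremu's share (30,000) is divided into 3 shares of 10,000: Ingrid, Priya, and Teodor each take 10,000.

Qadir: 30,000; Lachlan: 30,000; Erik: 30,000; Ingrid: 10,000; Priya: 10,000; Teodor: 10,000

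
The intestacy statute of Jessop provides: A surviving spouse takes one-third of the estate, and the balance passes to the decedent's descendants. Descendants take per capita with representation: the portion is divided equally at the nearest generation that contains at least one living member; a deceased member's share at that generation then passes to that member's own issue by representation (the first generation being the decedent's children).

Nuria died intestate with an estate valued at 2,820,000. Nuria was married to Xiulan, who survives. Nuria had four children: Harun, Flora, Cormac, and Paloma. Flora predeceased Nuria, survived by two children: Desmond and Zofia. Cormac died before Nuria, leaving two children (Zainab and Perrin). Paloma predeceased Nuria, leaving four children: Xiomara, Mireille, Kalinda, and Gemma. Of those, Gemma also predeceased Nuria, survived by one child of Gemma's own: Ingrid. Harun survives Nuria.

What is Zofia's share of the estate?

Xiulan takes one-third of 2,820,000 = 940,000. The remaining 1,880,000 passes to the descendants.
The descendants' portion (1,880,000) is divided into 4 shares of 470,000: Harun takes 470,000; Flora's 470,000 share passes to Flora's issue; Cormac's 470,000 share passes to Cormac's issue; Paloma's 470,000 share passes to Paloma's issue.
Flora's share (470,000) is divided into 2 shares of 235,000: Desmond and Zofia each take 235,000.
Cormac's share (470,000) is divided into 2 shares of 235,000: Zainab and Perrin each take 235,000.
Paloma's share (470,000) is divided into 4 shares of 117,500: Xiomara, Mireille, and Kalinda each take 117,500; Gemma's 117,500 share passes to Gemma's issue.
Gemma's share (117,500) passes entirely to Ingrid.

Zofia receives 235,000.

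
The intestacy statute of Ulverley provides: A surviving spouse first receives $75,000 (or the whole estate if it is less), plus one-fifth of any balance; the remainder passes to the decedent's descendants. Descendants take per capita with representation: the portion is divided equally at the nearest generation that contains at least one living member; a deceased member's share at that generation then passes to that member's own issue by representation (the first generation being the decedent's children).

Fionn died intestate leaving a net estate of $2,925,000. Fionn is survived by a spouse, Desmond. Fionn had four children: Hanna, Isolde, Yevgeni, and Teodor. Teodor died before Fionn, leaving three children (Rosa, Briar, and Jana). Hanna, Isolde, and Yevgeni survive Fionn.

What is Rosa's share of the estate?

Rosa receives $190,000.

Desmond first takes $75,000, leaving a balance of $2,850,000. Desmond then takes one-fifth of the balance ($570,000), for a total of $645,000. The remaining $2,280,000 passes to the descendants.
The descendants' portion ($2,280,000) is divided into 4 shares of $570,000: Hanna, Isolde, and Yevgeni each take $570,000; Teodor's $570,000 share passes to Teodor's issue.
Teodor's share ($570,000) is divided into 3 shares of $190,000: Rosa, Briar, and Jana each take $190,000.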